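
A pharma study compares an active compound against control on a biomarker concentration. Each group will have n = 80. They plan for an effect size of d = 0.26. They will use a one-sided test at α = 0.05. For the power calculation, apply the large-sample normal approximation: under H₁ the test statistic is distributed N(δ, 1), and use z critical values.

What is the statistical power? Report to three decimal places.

Power ≈ 0.500

Noncentrality parameter: δ = d·√(n/2) = 0.26 × √(80/2) = 1.6444
Critical value for a one-sided test at α = 0.05: z_α = 1.645.
Power = P(Z > 1.645 − δ) = Φ(0.000) = 0.4998.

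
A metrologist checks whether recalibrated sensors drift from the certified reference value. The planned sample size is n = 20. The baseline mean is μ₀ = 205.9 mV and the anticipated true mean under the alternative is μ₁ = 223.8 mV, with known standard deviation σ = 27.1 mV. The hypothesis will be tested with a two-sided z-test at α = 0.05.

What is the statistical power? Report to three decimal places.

Power ≈ 0.840

Standardized effect: d = |μ₁ − μ₀| / σ = |223.8 − 205.9| / 27.1 = 0.6605
Noncentrality parameter: λ = d·√n = 0.6605 × √20 = 2.9539
Critical value for a two-sided test at α = 0.05: z_{α/2} = 1.960.
Power = Φ(λ − 1.960) + Φ(−λ − 1.960) = Φ(0.994) + Φ(-4.914) = 0.8399 + 0.0000 = 0.8399.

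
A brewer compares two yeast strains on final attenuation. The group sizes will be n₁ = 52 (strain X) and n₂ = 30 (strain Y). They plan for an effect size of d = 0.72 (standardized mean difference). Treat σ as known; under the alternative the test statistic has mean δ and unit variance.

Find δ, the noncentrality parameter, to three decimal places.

δ ≈ 3.140

The noncentrality parameter scales effect size by the design's sample-size factor: δ = d / √(1/n₁ + 1/n₂) = 0.72 / √(1/52 + 1/30) = 3.1404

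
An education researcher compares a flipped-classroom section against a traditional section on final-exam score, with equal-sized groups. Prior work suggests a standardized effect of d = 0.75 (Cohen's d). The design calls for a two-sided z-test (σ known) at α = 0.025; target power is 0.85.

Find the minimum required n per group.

Set Φ(δ − 2.241) = 0.85; then δ − 2.241 = Φ⁻¹(0.85) = 1.036, giving δ = 3.278.
(Ignoring the negligible lower-tail rejection probability gives the usual closed-form inversion.)
δ = d·√(n/2) ⇒ n = 2(δ/d)² = 2 × (3.278 / 0.75)² = 38.20.
Rounding up, n = 39 per group.

n = 39 per group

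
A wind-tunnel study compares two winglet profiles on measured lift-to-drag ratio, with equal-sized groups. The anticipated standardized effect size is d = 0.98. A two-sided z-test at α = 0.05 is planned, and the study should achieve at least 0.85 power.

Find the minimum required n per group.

n = 19 per group

Set Φ(δ − 1.960) = 0.85; then δ − 1.960 = Φ⁻¹(0.85) = 1.036, giving δ = 2.996.
(For δ > 0 the lower-tail rejection region contributes negligibly to power, so the one-term inversion is standard.)
δ = d·√(n/2) ⇒ n = 2(δ/d)² = 2 × (2.996 / 0.98)² = 18.70.
Round up to the next whole unit.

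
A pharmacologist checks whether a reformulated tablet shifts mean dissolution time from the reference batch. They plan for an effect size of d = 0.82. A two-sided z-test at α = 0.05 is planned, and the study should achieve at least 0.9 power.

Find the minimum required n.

Set Φ(δ − 1.960) = 0.9; then δ − 1.960 = Φ⁻¹(0.9) = 1.282, giving δ = 3.242.
(The Φ(−δ − z_{α/2}) term is vanishingly small for δ > 0 and is dropped in the standard sample-size formula.)
δ = d·√n ⇒ n = (δ/d)² = (3.242 / 0.82)² = 15.63.
Rounding up, n = 16.

n = 16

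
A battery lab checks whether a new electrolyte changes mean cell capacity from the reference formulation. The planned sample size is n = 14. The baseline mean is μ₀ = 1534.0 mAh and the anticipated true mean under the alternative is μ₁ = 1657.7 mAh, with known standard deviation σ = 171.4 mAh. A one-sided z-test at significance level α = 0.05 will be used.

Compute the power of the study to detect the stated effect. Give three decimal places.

Standardized effect: d = |μ₁ − μ₀| / σ = |1657.7 − 1534.0| / 171.4 = 0.7217
Noncentrality parameter: δ = d·√n = 0.7217 × √14 = 2.7004
Critical value for a one-sided test at α = 0.05: z_α = 1.645.
Power = P(Z > 1.645 − δ) = Φ(1.056) = 0.8544.

Power ≈ 0.854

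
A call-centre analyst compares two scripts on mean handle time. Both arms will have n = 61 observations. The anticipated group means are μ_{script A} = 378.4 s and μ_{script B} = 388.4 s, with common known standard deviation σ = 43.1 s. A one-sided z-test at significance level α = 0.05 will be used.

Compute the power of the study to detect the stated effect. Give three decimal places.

Power ≈ 0.358

Standardized effect: d = |μ_{script A} − μ_{script B}| / σ = |378.4 − 388.4| / 43.1 = 0.2320
Noncentrality parameter: δ = d·√(n/2) = 0.2320 × √(61/2) = 1.2814
Critical value for a one-sided test at α = 0.05: z_α = 1.645.
Power = Φ(δ − 1.645) = Φ(-0.363) = 0.3581.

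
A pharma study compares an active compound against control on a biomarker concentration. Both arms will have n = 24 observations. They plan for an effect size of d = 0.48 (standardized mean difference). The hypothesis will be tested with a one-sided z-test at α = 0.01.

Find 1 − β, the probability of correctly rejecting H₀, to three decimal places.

Power ≈ 0.253

Noncentrality parameter: δ = d·√(n/2) = 0.48 × √(24/2) = 1.6628
Critical value for a one-sided test at α = 0.01: z_α = 2.326.
Power = Φ(δ − 2.326) = Φ(-0.664) = 0.2535.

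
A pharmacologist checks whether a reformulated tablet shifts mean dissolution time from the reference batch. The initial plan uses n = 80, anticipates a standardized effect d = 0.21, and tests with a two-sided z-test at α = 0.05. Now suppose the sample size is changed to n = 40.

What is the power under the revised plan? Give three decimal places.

With n = 40: δ = d·√n = 0.21 × √40 = 1.3282. Critical value z_{0.025} = 1.960.
Revised power = Φ(δ − 1.960) + Φ(−δ − 1.960) = Φ(-0.632) + Φ(-3.288) = 0.2638 + 0.0005 = 0.2643.

Power ≈ 0.264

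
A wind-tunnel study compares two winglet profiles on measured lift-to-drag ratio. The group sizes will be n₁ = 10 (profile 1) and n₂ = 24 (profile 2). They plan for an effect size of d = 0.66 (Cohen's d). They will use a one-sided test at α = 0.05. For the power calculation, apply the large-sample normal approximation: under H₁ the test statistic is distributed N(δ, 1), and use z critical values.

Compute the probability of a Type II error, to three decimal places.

Noncentrality parameter: δ = d / √(1/n₁ + 1/n₂) = 0.66 / √(1/10 + 1/24) = 1.7535
One-sided α = 0.05 → critical value z_{0.05} = 1.645.
Power = Φ(δ − 1.645) = Φ(0.109) = 0.5433.
Type II error: β = 1 − power = 1 − 0.5433 = 0.4567.

β ≈ 0.457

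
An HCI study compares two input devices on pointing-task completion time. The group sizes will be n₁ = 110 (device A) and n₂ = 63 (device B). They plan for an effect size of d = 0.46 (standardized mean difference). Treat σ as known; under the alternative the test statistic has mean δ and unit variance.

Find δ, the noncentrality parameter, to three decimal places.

δ ≈ 2.911

δ = d / √(1/n₁ + 1/n₂) = 0.46 / √(1/110 + 1/63) = 2.9114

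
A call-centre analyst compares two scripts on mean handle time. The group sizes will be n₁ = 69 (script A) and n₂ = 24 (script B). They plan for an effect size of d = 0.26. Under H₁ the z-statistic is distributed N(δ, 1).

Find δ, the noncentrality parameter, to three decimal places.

δ ≈ 1.097

δ = d / √(1/n₁ + 1/n₂) = 0.26 / √(1/69 + 1/24) = 1.0971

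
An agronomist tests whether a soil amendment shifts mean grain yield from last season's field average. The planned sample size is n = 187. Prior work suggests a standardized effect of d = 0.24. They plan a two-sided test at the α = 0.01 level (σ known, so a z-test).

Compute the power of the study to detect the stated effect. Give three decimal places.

Power ≈ 0.760

Noncentrality parameter: δ = d·√n = 0.24 × √187 = 3.2820
Two-sided α = 0.01 → critical value z_{0.005} = 2.576.
Power = Φ(δ − 2.576) + Φ(−δ − 2.576) = Φ(0.706) + Φ(-5.858) = 0.7599 + 0.0000 = 0.7599.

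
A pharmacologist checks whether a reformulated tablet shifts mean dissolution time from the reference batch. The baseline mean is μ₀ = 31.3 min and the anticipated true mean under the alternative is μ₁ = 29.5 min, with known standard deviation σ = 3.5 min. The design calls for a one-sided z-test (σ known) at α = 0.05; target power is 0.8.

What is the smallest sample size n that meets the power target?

n = 24

Standardized effect: d = |μ₁ − μ₀| / σ = |29.5 − 31.3| / 3.5 = 0.5143
For power 0.8 need Φ(δ − z_{0.05}) = 0.8, so δ = z_{0.05} + z_{0.20} = 1.645 + 0.842 = 2.486.
δ = d·√n ⇒ n = (δ/d)² = (2.486 / 0.5143)² = 23.38.
Round up to the next whole unit.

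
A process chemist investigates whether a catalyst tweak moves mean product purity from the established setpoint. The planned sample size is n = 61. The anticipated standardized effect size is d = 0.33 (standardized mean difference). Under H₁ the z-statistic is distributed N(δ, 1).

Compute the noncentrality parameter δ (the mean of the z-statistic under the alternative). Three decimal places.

The noncentrality parameter scales effect size by the design's sample-size factor: δ = d·√n = 0.33 × √61 = 2.5774

δ ≈ 2.577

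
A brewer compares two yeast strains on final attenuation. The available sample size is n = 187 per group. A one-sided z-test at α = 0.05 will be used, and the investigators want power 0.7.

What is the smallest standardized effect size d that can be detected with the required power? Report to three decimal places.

d ≈ 0.224

Need Φ(δ − 1.645) = 0.7, so δ = 1.645 + 0.524 = 2.169.
δ = d·√(n/2) ⇒ d = δ/√(n/2) = 2.169/√(187/2) = 0.2243.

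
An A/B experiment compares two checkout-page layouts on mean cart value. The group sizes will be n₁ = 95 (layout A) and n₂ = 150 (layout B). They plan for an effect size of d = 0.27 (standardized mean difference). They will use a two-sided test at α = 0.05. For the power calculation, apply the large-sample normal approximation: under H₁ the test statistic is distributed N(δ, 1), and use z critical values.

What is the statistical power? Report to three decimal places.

Noncentrality parameter: δ = d / √(1/n₁ + 1/n₂) = 0.27 / √(1/95 + 1/150) = 2.0592
Two-sided α = 0.05 → critical value z_{0.025} = 1.960.
Power = Φ(δ − 1.960) + Φ(−δ − 1.960) = Φ(0.099) + Φ(-4.019) = 0.5395 + 0.0000 = 0.5395.

Power ≈ 0.540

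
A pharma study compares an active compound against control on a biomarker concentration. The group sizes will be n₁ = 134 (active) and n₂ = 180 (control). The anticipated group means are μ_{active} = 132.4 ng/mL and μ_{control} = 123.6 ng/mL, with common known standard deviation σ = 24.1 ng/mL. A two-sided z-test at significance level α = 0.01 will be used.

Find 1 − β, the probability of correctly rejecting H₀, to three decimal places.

Standardized effect: d = |μ_{active} − μ_{control}| / σ = |132.4 − 123.6| / 24.1 = 0.3651
Noncentrality parameter: δ = d / √(1/n₁ + 1/n₂) = 0.3651 / √(1/134 + 1/180) = 3.2003
Two-sided α = 0.01 → critical value z_{0.005} = 2.576.
Power = Φ(δ − 2.576) + Φ(−δ − 2.576) = Φ(0.624) + Φ(-5.776) = 0.7338 + 0.0000 = 0.7338.

Power ≈ 0.734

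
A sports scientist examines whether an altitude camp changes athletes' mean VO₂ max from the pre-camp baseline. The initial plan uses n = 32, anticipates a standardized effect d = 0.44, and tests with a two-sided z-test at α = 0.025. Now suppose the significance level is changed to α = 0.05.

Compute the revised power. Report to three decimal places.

Power ≈ 0.702

δ = d·√n = 0.44 × √32 = 2.4890 (unchanged). New critical value: z_{0.025} = 1.960.
Revised power = Φ(δ − 1.960) + Φ(−δ − 1.960) = Φ(0.529) + Φ(-4.449) = 0.7016 + 0.0000 = 0.7016.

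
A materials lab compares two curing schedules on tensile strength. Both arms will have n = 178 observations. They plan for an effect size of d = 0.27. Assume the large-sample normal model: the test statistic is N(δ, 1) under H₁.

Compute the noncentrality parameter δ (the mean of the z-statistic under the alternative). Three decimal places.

The noncentrality parameter scales effect size by the design's sample-size factor: δ = d·√(n/2) = 0.27 × √(178/2) = 2.5472

δ ≈ 2.547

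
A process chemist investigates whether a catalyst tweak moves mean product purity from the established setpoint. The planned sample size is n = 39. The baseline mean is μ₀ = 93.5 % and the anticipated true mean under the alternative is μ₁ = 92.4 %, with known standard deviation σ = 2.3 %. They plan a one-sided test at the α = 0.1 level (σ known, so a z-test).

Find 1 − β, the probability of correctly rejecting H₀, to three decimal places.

Power ≈ 0.956

Standardized effect: d = |μ₁ − μ₀| / σ = |92.4 − 93.5| / 2.3 = 0.4783
Noncentrality parameter: λ = d·√n = 0.4783 × √39 = 2.9867
One-sided α = 0.1 → critical value z_{0.1} = 1.282.
Power = Φ(λ − 1.282) = Φ(1.705) = 0.9559.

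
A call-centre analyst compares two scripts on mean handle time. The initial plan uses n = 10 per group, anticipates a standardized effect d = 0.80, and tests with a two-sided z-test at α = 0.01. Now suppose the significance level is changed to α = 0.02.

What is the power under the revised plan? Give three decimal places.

δ = d·√(n/2) = 0.80 × √(10/2) = 1.7889 (unchanged). New critical value: z_{0.01} = 2.326.
Revised power = Φ(δ − 2.326) + Φ(−δ − 2.326) = Φ(-0.537) + Φ(-4.115) = 0.2955 + 0.0000 = 0.2955.

Power ≈ 0.295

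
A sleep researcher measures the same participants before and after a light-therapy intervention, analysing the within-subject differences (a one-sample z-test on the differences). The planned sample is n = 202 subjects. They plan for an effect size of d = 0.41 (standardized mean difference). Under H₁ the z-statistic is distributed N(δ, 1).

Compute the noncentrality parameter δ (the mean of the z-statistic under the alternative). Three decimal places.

δ = d·√n = 0.41 × √202 = 5.8272

δ ≈ 5.827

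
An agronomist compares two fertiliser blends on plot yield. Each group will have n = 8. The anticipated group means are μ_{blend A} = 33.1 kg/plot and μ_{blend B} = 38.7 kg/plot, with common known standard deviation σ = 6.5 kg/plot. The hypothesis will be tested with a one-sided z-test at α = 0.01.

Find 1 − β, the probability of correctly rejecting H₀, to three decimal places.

Power ≈ 0.273

Standardized effect: d = |μ_{blend A} − μ_{blend B}| / σ = |33.1 − 38.7| / 6.5 = 0.8615
Noncentrality parameter: δ = d·√(n/2) = 0.8615 × √(8/2) = 1.7231
Critical value for a one-sided test at α = 0.01: z_α = 2.326.
Power = Φ(δ − 2.326) = Φ(-0.603) = 0.2732.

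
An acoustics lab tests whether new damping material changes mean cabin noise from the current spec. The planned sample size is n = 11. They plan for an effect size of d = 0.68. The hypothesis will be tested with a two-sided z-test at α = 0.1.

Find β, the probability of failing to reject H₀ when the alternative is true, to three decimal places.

Noncentrality parameter: λ = d·√n = 0.68 × √11 = 2.2553
Two-sided α = 0.1 → critical value z_{0.05} = 1.645.
Power = Φ(λ − 1.645) + Φ(−λ − 1.645) = Φ(0.610) + Φ(-3.900) = 0.7292 + 0.0000 = 0.7293.
Type II error: β = 1 − power = 1 − 0.7293 = 0.2707.

β ≈ 0.271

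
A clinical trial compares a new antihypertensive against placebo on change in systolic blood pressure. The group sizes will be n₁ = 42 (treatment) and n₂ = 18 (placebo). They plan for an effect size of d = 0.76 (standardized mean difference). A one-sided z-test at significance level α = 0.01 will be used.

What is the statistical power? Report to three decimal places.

Noncentrality parameter: δ = d / √(1/n₁ + 1/n₂) = 0.76 / √(1/42 + 1/18) = 2.6977
Critical value for a one-sided test at α = 0.01: z_α = 2.326.
Power = Φ(δ − 2.326) = Φ(0.371) = 0.6448.

Power ≈ 0.645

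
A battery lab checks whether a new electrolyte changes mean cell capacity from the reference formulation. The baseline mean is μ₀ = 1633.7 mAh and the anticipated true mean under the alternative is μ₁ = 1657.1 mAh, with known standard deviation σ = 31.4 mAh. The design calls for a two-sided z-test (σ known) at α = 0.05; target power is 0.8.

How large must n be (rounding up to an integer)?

n = 15

Standardized effect: d = |μ₁ − μ₀| / σ = |1657.1 − 1633.7| / 31.4 = 0.7452
Set Φ(δ − 1.960) = 0.8; then δ − 1.960 = Φ⁻¹(0.8) = 0.842, giving δ = 2.802.
(The Φ(−δ − z_{α/2}) term is vanishingly small for δ > 0 and is dropped in the standard sample-size formula.)
δ = d·√n ⇒ n = (δ/d)² = (2.802 / 0.7452)² = 14.13.
Rounding up, n = 15.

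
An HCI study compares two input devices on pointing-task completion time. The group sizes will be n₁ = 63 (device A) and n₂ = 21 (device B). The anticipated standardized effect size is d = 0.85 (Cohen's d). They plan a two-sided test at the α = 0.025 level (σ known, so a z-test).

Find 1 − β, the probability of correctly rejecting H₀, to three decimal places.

Noncentrality parameter: δ = d / √(1/n₁ + 1/n₂) = 0.85 / √(1/63 + 1/21) = 3.3733
Critical value for a two-sided test at α = 0.025: z_{α/2} = 2.241.
Power = Φ(δ − 2.241) + Φ(−δ − 2.241) = Φ(1.132) + Φ(-5.615) = 0.8712 + 0.0000 = 0.8712.

Power ≈ 0.871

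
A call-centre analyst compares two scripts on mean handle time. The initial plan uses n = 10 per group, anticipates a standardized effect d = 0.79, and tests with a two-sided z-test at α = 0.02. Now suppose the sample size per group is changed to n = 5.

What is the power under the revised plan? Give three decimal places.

Power ≈ 0.141

With n = 5 per group: δ = d·√(n/2) = 0.79 × √(5/2) = 1.2491. Critical value z_{0.01} = 2.326.
Revised power = Φ(δ − 2.326) + Φ(−δ − 2.326) = Φ(-1.077) + Φ(-3.575) = 0.1407 + 0.0002 = 0.1409.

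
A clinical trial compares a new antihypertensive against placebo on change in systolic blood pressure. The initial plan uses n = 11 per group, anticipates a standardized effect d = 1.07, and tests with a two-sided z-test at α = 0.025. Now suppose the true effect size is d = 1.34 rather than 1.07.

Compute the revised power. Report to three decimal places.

With d = 1.34: δ = d·√(n/2) = 1.34 × √(11/2) = 3.1426. Critical value z_{0.0125} = 2.241.
Revised power = Φ(δ − 2.241) + Φ(−δ − 2.241) = Φ(0.901) + Φ(-5.384) = 0.8163 + 0.0000 = 0.8163.

Power ≈ 0.816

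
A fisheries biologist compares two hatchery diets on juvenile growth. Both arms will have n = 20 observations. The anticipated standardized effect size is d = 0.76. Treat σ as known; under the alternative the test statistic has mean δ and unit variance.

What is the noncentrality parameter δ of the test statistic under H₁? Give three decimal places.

δ ≈ 2.403

The noncentrality parameter scales effect size by the design's sample-size factor: δ = d·√(n/2) = 0.76 × √(20/2) = 2.4033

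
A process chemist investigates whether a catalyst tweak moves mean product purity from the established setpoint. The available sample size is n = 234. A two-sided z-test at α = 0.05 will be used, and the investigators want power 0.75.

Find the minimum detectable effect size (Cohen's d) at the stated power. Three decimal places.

Need Φ(δ − 1.960) = 0.75, so δ = 1.960 + 0.674 = 2.634.
(Lower-tail contribution to power is negligible for δ > 0.)
δ = d·√n ⇒ d = δ/√n = 2.634/√234 = 0.1722.

d ≈ 0.172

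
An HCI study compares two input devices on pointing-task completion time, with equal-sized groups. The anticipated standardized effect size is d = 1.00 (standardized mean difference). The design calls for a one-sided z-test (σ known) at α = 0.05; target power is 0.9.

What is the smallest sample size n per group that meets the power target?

n = 18 per group

For power 0.9 need Φ(δ − z_{0.05}) = 0.9, so δ = z_{0.05} + z_{0.10} = 1.645 + 1.282 = 2.926.
δ = d·√(n/2) ⇒ n = 2(δ/d)² = 2 × (2.926 / 1.00)² = 17.13.
Rounding up, n = 18 per group.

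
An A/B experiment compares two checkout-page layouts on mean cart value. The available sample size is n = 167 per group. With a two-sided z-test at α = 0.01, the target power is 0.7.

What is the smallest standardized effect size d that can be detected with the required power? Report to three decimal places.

Required noncentrality: δ = z_{0.005} + z_{0.30} = 2.576 + 0.524 = 3.100.
(The second rejection-region term Φ(−δ − z_{α/2}) is negligible and dropped.)
δ = d·√(n/2) ⇒ d = δ/√(n/2) = 3.100/√(167/2) = 0.3393.

d ≈ 0.339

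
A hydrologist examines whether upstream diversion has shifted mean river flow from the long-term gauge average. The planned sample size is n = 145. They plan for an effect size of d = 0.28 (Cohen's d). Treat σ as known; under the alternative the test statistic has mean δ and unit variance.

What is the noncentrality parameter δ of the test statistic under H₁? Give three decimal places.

δ ≈ 3.372

δ = d·√n = 0.28 × √145 = 3.3716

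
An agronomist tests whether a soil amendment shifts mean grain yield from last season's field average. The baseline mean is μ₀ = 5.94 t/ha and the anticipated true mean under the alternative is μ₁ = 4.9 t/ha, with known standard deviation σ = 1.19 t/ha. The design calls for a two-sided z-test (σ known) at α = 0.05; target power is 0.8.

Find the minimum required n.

Standardized effect: d = |μ₁ − μ₀| / σ = |4.9 − 5.94| / 1.19 = 0.8739
Set Φ(δ − 1.960) = 0.8; then δ − 1.960 = Φ⁻¹(0.8) = 0.842, giving δ = 2.802.
(For δ > 0 the lower-tail rejection region contributes negligibly to power, so the one-term inversion is standard.)
δ = d·√n ⇒ n = (δ/d)² = (2.802 / 0.8739)² = 10.28.
Round up to the next whole unit.

n = 11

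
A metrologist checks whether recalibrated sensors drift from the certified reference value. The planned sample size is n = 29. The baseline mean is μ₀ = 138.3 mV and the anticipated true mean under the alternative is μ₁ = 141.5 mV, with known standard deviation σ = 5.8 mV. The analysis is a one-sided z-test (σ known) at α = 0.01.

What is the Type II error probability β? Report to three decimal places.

Standardized effect: d = |μ₁ − μ₀| / σ = |141.5 − 138.3| / 5.8 = 0.5517
Noncentrality parameter: δ = d·√n = 0.5517 × √29 = 2.9711
Critical value for a one-sided test at α = 0.01: z_α = 2.326.
Power = Φ(δ − 2.326) = Φ(0.645) = 0.7405.
Type II error: β = 1 − power = 1 − 0.7405 = 0.2595.

β ≈ 0.260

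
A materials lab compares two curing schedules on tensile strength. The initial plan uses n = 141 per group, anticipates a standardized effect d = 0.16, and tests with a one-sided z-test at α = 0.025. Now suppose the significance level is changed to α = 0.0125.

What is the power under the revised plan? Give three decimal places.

Power ≈ 0.185

δ = d·√(n/2) = 0.16 × √(141/2) = 1.3434 (unchanged). New critical value: z_{0.0125} = 2.241.
Revised power = P(Z > 2.241 − δ) = Φ(-0.898) = 0.1846.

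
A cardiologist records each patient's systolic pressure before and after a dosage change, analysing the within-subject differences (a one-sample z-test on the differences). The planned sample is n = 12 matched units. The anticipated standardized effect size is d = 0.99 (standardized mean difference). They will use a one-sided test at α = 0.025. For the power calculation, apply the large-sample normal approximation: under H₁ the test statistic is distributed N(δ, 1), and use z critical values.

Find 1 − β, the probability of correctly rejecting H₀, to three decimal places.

Power ≈ 0.929

Noncentrality parameter: δ = d·√n = 0.99 × √12 = 3.4295
One-sided α = 0.025 → critical value z_{0.025} = 1.960.
Power = P(Z > 1.960 − δ) = Φ(1.469) = 0.9292.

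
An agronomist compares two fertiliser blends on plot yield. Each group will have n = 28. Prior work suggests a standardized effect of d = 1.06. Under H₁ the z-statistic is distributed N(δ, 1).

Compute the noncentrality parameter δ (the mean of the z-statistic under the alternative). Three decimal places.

δ = d·√(n/2) = 1.06 × √(28/2) = 3.9662

δ ≈ 3.966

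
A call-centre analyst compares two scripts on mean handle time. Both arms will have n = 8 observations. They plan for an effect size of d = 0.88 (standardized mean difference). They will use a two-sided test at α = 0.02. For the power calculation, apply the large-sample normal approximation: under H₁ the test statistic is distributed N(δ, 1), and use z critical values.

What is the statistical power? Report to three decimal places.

Power ≈ 0.286

Noncentrality parameter: δ = d·√(n/2) = 0.88 × √(8/2) = 1.7600
Two-sided α = 0.02 → critical value z_{0.01} = 2.326.
Power = Φ(δ − 2.326) + Φ(−δ − 2.326) = Φ(-0.566) + Φ(-4.086) = 0.2856 + 0.0000 = 0.2856.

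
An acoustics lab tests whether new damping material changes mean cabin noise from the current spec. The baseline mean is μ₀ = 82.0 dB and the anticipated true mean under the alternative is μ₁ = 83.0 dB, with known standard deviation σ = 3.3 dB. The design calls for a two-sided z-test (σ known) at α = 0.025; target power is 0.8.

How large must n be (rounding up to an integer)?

n = 104

Standardized effect: d = |μ₁ − μ₀| / σ = |83.0 − 82.0| / 3.3 = 0.3030
For power 0.8 need Φ(δ − z_{0.0125}) = 0.8, so δ = z_{0.0125} + z_{0.20} = 2.241 + 0.842 = 3.083.
(Ignoring the negligible lower-tail rejection probability gives the usual closed-form inversion.)
δ = d·√n ⇒ n = (δ/d)² = (3.083 / 0.3030)² = 103.51.
Rounding up, n = 104.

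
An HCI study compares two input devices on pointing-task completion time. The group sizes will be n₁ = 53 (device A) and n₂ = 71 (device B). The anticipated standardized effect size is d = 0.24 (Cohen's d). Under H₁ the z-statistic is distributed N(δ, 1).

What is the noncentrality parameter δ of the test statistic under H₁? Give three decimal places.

δ ≈ 1.322

δ = d / √(1/n₁ + 1/n₂) = 0.24 / √(1/53 + 1/71) = 1.3221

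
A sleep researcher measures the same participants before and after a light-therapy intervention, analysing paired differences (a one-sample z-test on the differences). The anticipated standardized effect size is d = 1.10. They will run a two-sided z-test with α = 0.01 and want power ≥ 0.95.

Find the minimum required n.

For power 0.95 need Φ(δ − z_{0.005}) = 0.95, so δ = z_{0.005} + z_{0.05} = 2.576 + 1.645 = 4.221.
(The Φ(−δ − z_{α/2}) term is vanishingly small for δ > 0 and is dropped in the standard sample-size formula.)
δ = d·√n ⇒ n = (δ/d)² = (4.221 / 1.10)² = 14.72.
Round up to the next whole unit.

n = 15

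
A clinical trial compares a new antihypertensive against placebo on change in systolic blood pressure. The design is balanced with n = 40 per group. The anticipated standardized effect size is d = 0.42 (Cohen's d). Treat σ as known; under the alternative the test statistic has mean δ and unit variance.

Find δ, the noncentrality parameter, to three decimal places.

The noncentrality parameter scales effect size by the design's sample-size factor: δ = d·√(n/2) = 0.42 × √(40/2) = 1.8783

δ ≈ 1.878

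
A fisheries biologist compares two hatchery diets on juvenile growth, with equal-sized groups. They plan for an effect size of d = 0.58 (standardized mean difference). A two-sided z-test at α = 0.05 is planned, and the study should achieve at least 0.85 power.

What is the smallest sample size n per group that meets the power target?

For power 0.85 need Φ(δ − z_{0.025}) = 0.85, so δ = z_{0.025} + z_{0.15} = 1.960 + 1.036 = 2.996.
(Ignoring the negligible lower-tail rejection probability gives the usual closed-form inversion.)
δ = d·√(n/2) ⇒ n = 2(δ/d)² = 2 × (2.996 / 0.58)² = 53.38.
Round up to the next whole unit.

n = 54 per group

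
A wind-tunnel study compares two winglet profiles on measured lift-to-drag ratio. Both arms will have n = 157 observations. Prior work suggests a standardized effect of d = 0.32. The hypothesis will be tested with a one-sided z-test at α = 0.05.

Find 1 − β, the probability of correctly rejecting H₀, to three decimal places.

Noncentrality parameter: δ = d·√(n/2) = 0.32 × √(157/2) = 2.8352
Critical value for a one-sided test at α = 0.05: z_α = 1.645.
Power = Φ(δ − 1.645) = Φ(1.190) = 0.8830.

Power ≈ 0.883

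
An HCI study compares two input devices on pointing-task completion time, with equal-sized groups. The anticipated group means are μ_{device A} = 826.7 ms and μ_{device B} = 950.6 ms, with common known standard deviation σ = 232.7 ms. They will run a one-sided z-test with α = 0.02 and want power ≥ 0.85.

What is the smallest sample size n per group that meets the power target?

n = 68 per group

Standardized effect: d = |μ_{device A} − μ_{device B}| / σ = |826.7 − 950.6| / 232.7 = 0.5324
Set Φ(δ − 2.054) = 0.85; then δ − 2.054 = Φ⁻¹(0.85) = 1.036, giving δ = 3.090.
δ = d·√(n/2) ⇒ n = 2(δ/d)² = 2 × (3.090 / 0.5324)² = 67.37.
Rounding up, n = 68 per group.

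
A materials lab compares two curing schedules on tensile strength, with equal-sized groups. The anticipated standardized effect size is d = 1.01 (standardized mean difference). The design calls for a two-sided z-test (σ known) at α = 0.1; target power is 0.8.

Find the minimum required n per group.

Set Φ(δ − 1.645) = 0.8; then δ − 1.645 = Φ⁻¹(0.8) = 0.842, giving δ = 2.486.
(For δ > 0 the lower-tail rejection region contributes negligibly to power, so the one-term inversion is standard.)
δ = d·√(n/2) ⇒ n = 2(δ/d)² = 2 × (2.486 / 1.01)² = 12.12.
Round up to the next whole unit.

n = 13 per group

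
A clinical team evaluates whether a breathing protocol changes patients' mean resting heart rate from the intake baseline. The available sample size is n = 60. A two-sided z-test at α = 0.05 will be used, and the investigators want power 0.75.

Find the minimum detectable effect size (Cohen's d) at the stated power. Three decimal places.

d ≈ 0.340

Required noncentrality: δ = z_{0.025} + z_{0.25} = 1.960 + 0.674 = 2.634.
(The second rejection-region term Φ(−δ − z_{α/2}) is negligible and dropped.)
δ = d·√n ⇒ d = δ/√n = 2.634/√60 = 0.3401.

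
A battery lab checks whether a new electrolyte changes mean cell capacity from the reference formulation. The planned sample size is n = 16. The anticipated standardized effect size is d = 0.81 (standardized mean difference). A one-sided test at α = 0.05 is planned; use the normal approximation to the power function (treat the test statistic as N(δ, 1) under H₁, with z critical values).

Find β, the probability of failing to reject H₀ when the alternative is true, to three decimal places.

Noncentrality parameter: δ = d·√n = 0.81 × √16 = 3.2400
Critical value for a one-sided test at α = 0.05: z_α = 1.645.
Power = Φ(δ − 1.645) = Φ(1.595) = 0.9447.
Type II error: β = 1 − power = 1 − 0.9447 = 0.0553.

β ≈ 0.055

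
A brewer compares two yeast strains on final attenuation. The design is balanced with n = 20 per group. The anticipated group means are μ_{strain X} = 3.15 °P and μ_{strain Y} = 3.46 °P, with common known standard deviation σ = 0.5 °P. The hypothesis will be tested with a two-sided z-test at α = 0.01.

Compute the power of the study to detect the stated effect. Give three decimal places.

Power ≈ 0.269

Standardized effect: d = |μ_{strain X} − μ_{strain Y}| / σ = |3.15 − 3.46| / 0.5 = 0.6200
Noncentrality parameter: δ = d·√(n/2) = 0.6200 × √(20/2) = 1.9606
Critical value for a two-sided test at α = 0.01: z_{α/2} = 2.576.
Power = Φ(δ − 2.576) + Φ(−δ − 2.576) = Φ(-0.615) + Φ(-4.536) = 0.2692 + 0.0000 = 0.2692.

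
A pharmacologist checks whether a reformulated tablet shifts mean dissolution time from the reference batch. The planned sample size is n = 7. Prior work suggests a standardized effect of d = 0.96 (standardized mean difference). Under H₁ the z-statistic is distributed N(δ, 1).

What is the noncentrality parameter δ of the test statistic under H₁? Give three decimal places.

δ ≈ 2.540

δ = d·√n = 0.96 × √7 = 2.5399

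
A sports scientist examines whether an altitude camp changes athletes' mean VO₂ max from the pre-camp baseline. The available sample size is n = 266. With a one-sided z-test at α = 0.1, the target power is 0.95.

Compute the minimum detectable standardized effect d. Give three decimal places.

d ≈ 0.179

Required noncentrality: δ = z_{0.1} + z_{0.05} = 1.282 + 1.645 = 2.926.
δ = d·√n ⇒ d = δ/√n = 2.926/√266 = 0.1794.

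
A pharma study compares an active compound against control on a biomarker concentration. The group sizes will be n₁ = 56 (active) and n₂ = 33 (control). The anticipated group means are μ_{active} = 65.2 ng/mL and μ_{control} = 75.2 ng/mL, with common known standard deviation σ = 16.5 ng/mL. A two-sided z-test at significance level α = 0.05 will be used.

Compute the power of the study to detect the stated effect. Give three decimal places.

Power ≈ 0.789

Standardized effect: d = |μ_{active} − μ_{control}| / σ = |65.2 − 75.2| / 16.5 = 0.6061
Noncentrality parameter: δ = d / √(1/n₁ + 1/n₂) = 0.6061 / √(1/56 + 1/33) = 2.7617
Two-sided α = 0.05 → critical value z_{0.025} = 1.960.
Power = Φ(δ − 1.960) + Φ(−δ − 1.960) = Φ(0.802) + Φ(-4.722) = 0.7886 + 0.0000 = 0.7886.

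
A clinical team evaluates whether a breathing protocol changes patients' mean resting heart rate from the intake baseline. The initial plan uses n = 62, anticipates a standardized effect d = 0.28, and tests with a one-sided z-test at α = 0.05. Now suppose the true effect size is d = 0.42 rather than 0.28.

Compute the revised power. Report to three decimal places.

Power ≈ 0.952

With d = 0.42: δ = d·√n = 0.42 × √62 = 3.3071. Critical value z_{0.05} = 1.645.
Revised power = P(Z > 1.645 − δ) = Φ(1.662) = 0.9518.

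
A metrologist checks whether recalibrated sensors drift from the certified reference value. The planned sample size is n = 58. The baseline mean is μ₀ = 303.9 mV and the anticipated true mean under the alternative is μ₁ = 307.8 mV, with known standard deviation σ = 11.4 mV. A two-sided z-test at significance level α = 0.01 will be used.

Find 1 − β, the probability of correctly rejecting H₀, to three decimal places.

Power ≈ 0.512

Standardized effect: d = |μ₁ − μ₀| / σ = |307.8 − 303.9| / 11.4 = 0.3421
Noncentrality parameter: δ = d·√n = 0.3421 × √58 = 2.6054
Two-sided α = 0.01 → critical value z_{0.005} = 2.576.
Power = Φ(δ − 2.576) + Φ(−δ − 2.576) = Φ(0.030) + Φ(-5.181) = 0.5118 + 0.0000 = 0.5118.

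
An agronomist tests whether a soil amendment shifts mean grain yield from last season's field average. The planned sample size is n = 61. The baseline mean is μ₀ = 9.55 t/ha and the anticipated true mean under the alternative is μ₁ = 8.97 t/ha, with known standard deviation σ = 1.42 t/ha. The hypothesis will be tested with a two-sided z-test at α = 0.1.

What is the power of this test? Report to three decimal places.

Power ≈ 0.939

Standardized effect: d = |μ₁ − μ₀| / σ = |8.97 − 9.55| / 1.42 = 0.4085
Noncentrality parameter: λ = d·√n = 0.4085 × √61 = 3.1901
Critical value for a two-sided test at α = 0.1: z_{α/2} = 1.645.
Power = Φ(λ − 1.645) + Φ(−λ − 1.645) = Φ(1.545) + Φ(-4.835) = 0.9389 + 0.0000 = 0.9389.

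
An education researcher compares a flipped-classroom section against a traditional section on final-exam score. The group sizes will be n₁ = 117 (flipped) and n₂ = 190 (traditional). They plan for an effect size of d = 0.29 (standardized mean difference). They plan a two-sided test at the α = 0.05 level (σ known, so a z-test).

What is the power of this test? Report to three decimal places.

Noncentrality parameter: δ = d / √(1/n₁ + 1/n₂) = 0.29 / √(1/117 + 1/190) = 2.4677
Critical value for a two-sided test at α = 0.05: z_{α/2} = 1.960.
Power = Φ(δ − 1.960) + Φ(−δ − 1.960) = Φ(0.508) + Φ(-4.428) = 0.6942 + 0.0000 = 0.6942.

Power ≈ 0.694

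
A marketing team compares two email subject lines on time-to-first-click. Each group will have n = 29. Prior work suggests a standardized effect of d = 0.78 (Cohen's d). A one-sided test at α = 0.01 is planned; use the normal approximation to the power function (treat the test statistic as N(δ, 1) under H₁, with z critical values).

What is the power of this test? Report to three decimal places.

Noncentrality parameter: δ = d·√(n/2) = 0.78 × √(29/2) = 2.9702
Critical value for a one-sided test at α = 0.01: z_α = 2.326.
Power = Φ(δ − 2.326) = Φ(0.644) = 0.7401.

Power ≈ 0.740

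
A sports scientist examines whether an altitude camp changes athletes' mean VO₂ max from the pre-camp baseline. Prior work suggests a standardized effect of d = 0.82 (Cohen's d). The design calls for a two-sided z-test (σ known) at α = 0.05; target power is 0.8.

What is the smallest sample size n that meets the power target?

Set Φ(δ − 1.960) = 0.8; then δ − 1.960 = Φ⁻¹(0.8) = 0.842, giving δ = 2.802.
(Ignoring the negligible lower-tail rejection probability gives the usual closed-form inversion.)
δ = d·√n ⇒ n = (δ/d)² = (2.802 / 0.82)² = 11.67.
Rounding up, n = 12.

n = 12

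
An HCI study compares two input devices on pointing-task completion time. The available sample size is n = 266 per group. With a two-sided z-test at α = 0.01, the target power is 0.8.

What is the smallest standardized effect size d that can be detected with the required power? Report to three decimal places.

d ≈ 0.296

Need Φ(δ − 2.576) = 0.8, so δ = 2.576 + 0.842 = 3.417.
(The second rejection-region term Φ(−δ − z_{α/2}) is negligible and dropped.)
δ = d·√(n/2) ⇒ d = δ/√(n/2) = 3.417/√(266/2) = 0.2963.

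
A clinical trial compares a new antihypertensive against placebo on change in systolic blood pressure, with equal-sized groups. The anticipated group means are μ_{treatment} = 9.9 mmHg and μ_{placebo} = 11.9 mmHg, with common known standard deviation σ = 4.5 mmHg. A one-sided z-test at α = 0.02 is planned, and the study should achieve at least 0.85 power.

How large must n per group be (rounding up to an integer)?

n = 97 per group

Standardized effect: d = |μ_{treatment} − μ_{placebo}| / σ = |9.9 − 11.9| / 4.5 = 0.4444
For power 0.85 need Φ(δ − z_{0.02}) = 0.85, so δ = z_{0.02} + z_{0.15} = 2.054 + 1.036 = 3.090.
δ = d·√(n/2) ⇒ n = 2(δ/d)² = 2 × (3.090 / 0.4444)² = 96.69.
Round up to the next whole unit.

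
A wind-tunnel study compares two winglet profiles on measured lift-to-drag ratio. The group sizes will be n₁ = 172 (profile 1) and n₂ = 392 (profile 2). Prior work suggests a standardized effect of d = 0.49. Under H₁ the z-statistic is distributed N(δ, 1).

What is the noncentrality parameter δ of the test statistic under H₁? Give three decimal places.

δ ≈ 5.358

The noncentrality parameter scales effect size by the design's sample-size factor: δ = d / √(1/n₁ + 1/n₂) = 0.49 / √(1/172 + 1/392) = 5.3575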